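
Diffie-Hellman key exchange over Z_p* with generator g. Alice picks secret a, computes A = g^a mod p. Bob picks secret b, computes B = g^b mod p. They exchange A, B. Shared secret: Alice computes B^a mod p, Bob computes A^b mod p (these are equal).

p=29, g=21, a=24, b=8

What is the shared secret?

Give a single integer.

Answer: 25

Derivation:
A = 21^24 mod 29  (bits of 24 = 11000)
  bit 0 = 1: r = r^2 * 21 mod 29 = 1^2 * 21 = 1*21 = 21
  bit 1 = 1: r = r^2 * 21 mod 29 = 21^2 * 21 = 6*21 = 10
  bit 2 = 0: r = r^2 mod 29 = 10^2 = 13
  bit 3 = 0: r = r^2 mod 29 = 13^2 = 24
  bit 4 = 0: r = r^2 mod 29 = 24^2 = 25
  -> A = 25
B = 21^8 mod 29  (bits of 8 = 1000)
  bit 0 = 1: r = r^2 * 21 mod 29 = 1^2 * 21 = 1*21 = 21
  bit 1 = 0: r = r^2 mod 29 = 21^2 = 6
  bit 2 = 0: r = r^2 mod 29 = 6^2 = 7
  bit 3 = 0: r = r^2 mod 29 = 7^2 = 20
  -> B = 20
s = B^a = 20^24 mod 29  (bits of 24 = 11000)
  bit 0 = 1: r = r^2 * 20 mod 29 = 1^2 * 20 = 1*20 = 20
  bit 1 = 1: r = r^2 * 20 mod 29 = 20^2 * 20 = 23*20 = 25
  bit 2 = 0: r = r^2 mod 29 = 25^2 = 16
  bit 3 = 0: r = r^2 mod 29 = 16^2 = 24
  bit 4 = 0: r = r^2 mod 29 = 24^2 = 25
  -> s = B^a = 25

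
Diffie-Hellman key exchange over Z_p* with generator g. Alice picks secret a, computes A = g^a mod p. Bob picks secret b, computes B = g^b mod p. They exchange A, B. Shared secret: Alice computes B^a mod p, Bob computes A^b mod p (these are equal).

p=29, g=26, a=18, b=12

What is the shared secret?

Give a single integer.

Answer: 25

Derivation:
A = 26^18 mod 29  (bits of 18 = 10010)
  bit 0 = 1: r = r^2 * 26 mod 29 = 1^2 * 26 = 1*26 = 26
  bit 1 = 0: r = r^2 mod 29 = 26^2 = 9
  bit 2 = 0: r = r^2 mod 29 = 9^2 = 23
  bit 3 = 1: r = r^2 * 26 mod 29 = 23^2 * 26 = 7*26 = 8
  bit 4 = 0: r = r^2 mod 29 = 8^2 = 6
  -> A = 6
B = 26^12 mod 29  (bits of 12 = 1100)
  bit 0 = 1: r = r^2 * 26 mod 29 = 1^2 * 26 = 1*26 = 26
  bit 1 = 1: r = r^2 * 26 mod 29 = 26^2 * 26 = 9*26 = 2
  bit 2 = 0: r = r^2 mod 29 = 2^2 = 4
  bit 3 = 0: r = r^2 mod 29 = 4^2 = 16
  -> B = 16
s = B^a = 16^18 mod 29  (bits of 18 = 10010)
  bit 0 = 1: r = r^2 * 16 mod 29 = 1^2 * 16 = 1*16 = 16
  bit 1 = 0: r = r^2 mod 29 = 16^2 = 24
  bit 2 = 0: r = r^2 mod 29 = 24^2 = 25
  bit 3 = 1: r = r^2 * 16 mod 29 = 25^2 * 16 = 16*16 = 24
  bit 4 = 0: r = r^2 mod 29 = 24^2 = 25
  -> s = B^a = 25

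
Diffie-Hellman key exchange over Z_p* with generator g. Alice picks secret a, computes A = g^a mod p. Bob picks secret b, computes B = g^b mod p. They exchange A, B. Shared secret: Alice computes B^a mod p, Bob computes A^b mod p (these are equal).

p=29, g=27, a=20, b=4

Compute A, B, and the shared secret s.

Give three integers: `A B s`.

A = 27^20 mod 29  (bits of 20 = 10100)
  bit 0 = 1: r = r^2 * 27 mod 29 = 1^2 * 27 = 1*27 = 27
  bit 1 = 0: r = r^2 mod 29 = 27^2 = 4
  bit 2 = 1: r = r^2 * 27 mod 29 = 4^2 * 27 = 16*27 = 26
  bit 3 = 0: r = r^2 mod 29 = 26^2 = 9
  bit 4 = 0: r = r^2 mod 29 = 9^2 = 23
  -> A = 23
B = 27^4 mod 29  (bits of 4 = 100)
  bit 0 = 1: r = r^2 * 27 mod 29 = 1^2 * 27 = 1*27 = 27
  bit 1 = 0: r = r^2 mod 29 = 27^2 = 4
  bit 2 = 0: r = r^2 mod 29 = 4^2 = 16
  -> B = 16
s = B^a = 16^20 mod 29  (bits of 20 = 10100)
  bit 0 = 1: r = r^2 * 16 mod 29 = 1^2 * 16 = 1*16 = 16
  bit 1 = 0: r = r^2 mod 29 = 16^2 = 24
  bit 2 = 1: r = r^2 * 16 mod 29 = 24^2 * 16 = 25*16 = 23
  bit 3 = 0: r = r^2 mod 29 = 23^2 = 7
  bit 4 = 0: r = r^2 mod 29 = 7^2 = 20
  -> s = B^a = 20

Answer: 23 16 20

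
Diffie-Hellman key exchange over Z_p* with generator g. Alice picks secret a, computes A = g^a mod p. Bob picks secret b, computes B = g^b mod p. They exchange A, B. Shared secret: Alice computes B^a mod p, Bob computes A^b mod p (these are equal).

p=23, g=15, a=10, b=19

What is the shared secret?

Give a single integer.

Answer: 6

Derivation:
A = 15^10 mod 23  (bits of 10 = 1010)
  bit 0 = 1: r = r^2 * 15 mod 23 = 1^2 * 15 = 1*15 = 15
  bit 1 = 0: r = r^2 mod 23 = 15^2 = 18
  bit 2 = 1: r = r^2 * 15 mod 23 = 18^2 * 15 = 2*15 = 7
  bit 3 = 0: r = r^2 mod 23 = 7^2 = 3
  -> A = 3
B = 15^19 mod 23  (bits of 19 = 10011)
  bit 0 = 1: r = r^2 * 15 mod 23 = 1^2 * 15 = 1*15 = 15
  bit 1 = 0: r = r^2 mod 23 = 15^2 = 18
  bit 2 = 0: r = r^2 mod 23 = 18^2 = 2
  bit 3 = 1: r = r^2 * 15 mod 23 = 2^2 * 15 = 4*15 = 14
  bit 4 = 1: r = r^2 * 15 mod 23 = 14^2 * 15 = 12*15 = 19
  -> B = 19
s = B^a = 19^10 mod 23  (bits of 10 = 1010)
  bit 0 = 1: r = r^2 * 19 mod 23 = 1^2 * 19 = 1*19 = 19
  bit 1 = 0: r = r^2 mod 23 = 19^2 = 16
  bit 2 = 1: r = r^2 * 19 mod 23 = 16^2 * 19 = 3*19 = 11
  bit 3 = 0: r = r^2 mod 23 = 11^2 = 6
  -> s = B^a = 6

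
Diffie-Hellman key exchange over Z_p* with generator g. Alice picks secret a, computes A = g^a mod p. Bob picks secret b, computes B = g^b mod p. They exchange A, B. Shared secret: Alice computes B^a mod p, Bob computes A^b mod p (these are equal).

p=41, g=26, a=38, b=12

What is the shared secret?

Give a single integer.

Answer: 37

Derivation:
A = 26^38 mod 41  (bits of 38 = 100110)
  bit 0 = 1: r = r^2 * 26 mod 41 = 1^2 * 26 = 1*26 = 26
  bit 1 = 0: r = r^2 mod 41 = 26^2 = 20
  bit 2 = 0: r = r^2 mod 41 = 20^2 = 31
  bit 3 = 1: r = r^2 * 26 mod 41 = 31^2 * 26 = 18*26 = 17
  bit 4 = 1: r = r^2 * 26 mod 41 = 17^2 * 26 = 2*26 = 11
  bit 5 = 0: r = r^2 mod 41 = 11^2 = 39
  -> A = 39
B = 26^12 mod 41  (bits of 12 = 1100)
  bit 0 = 1: r = r^2 * 26 mod 41 = 1^2 * 26 = 1*26 = 26
  bit 1 = 1: r = r^2 * 26 mod 41 = 26^2 * 26 = 20*26 = 28
  bit 2 = 0: r = r^2 mod 41 = 28^2 = 5
  bit 3 = 0: r = r^2 mod 41 = 5^2 = 25
  -> B = 25
s = B^a = 25^38 mod 41  (bits of 38 = 100110)
  bit 0 = 1: r = r^2 * 25 mod 41 = 1^2 * 25 = 1*25 = 25
  bit 1 = 0: r = r^2 mod 41 = 25^2 = 10
  bit 2 = 0: r = r^2 mod 41 = 10^2 = 18
  bit 3 = 1: r = r^2 * 25 mod 41 = 18^2 * 25 = 37*25 = 23
  bit 4 = 1: r = r^2 * 25 mod 41 = 23^2 * 25 = 37*25 = 23
  bit 5 = 0: r = r^2 mod 41 = 23^2 = 37
  -> s = B^a = 37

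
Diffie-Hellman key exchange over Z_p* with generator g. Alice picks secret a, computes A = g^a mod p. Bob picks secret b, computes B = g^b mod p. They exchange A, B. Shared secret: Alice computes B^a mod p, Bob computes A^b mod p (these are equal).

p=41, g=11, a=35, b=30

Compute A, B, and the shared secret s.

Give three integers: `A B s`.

Answer: 14 32 9

Derivation:
A = 11^35 mod 41  (bits of 35 = 100011)
  bit 0 = 1: r = r^2 * 11 mod 41 = 1^2 * 11 = 1*11 = 11
  bit 1 = 0: r = r^2 mod 41 = 11^2 = 39
  bit 2 = 0: r = r^2 mod 41 = 39^2 = 4
  bit 3 = 0: r = r^2 mod 41 = 4^2 = 16
  bit 4 = 1: r = r^2 * 11 mod 41 = 16^2 * 11 = 10*11 = 28
  bit 5 = 1: r = r^2 * 11 mod 41 = 28^2 * 11 = 5*11 = 14
  -> A = 14
B = 11^30 mod 41  (bits of 30 = 11110)
  bit 0 = 1: r = r^2 * 11 mod 41 = 1^2 * 11 = 1*11 = 11
  bit 1 = 1: r = r^2 * 11 mod 41 = 11^2 * 11 = 39*11 = 19
  bit 2 = 1: r = r^2 * 11 mod 41 = 19^2 * 11 = 33*11 = 35
  bit 3 = 1: r = r^2 * 11 mod 41 = 35^2 * 11 = 36*11 = 27
  bit 4 = 0: r = r^2 mod 41 = 27^2 = 32
  -> B = 32
s = B^a = 32^35 mod 41  (bits of 35 = 100011)
  bit 0 = 1: r = r^2 * 32 mod 41 = 1^2 * 32 = 1*32 = 32
  bit 1 = 0: r = r^2 mod 41 = 32^2 = 40
  bit 2 = 0: r = r^2 mod 41 = 40^2 = 1
  bit 3 = 0: r = r^2 mod 41 = 1^2 = 1
  bit 4 = 1: r = r^2 * 32 mod 41 = 1^2 * 32 = 1*32 = 32
  bit 5 = 1: r = r^2 * 32 mod 41 = 32^2 * 32 = 40*32 = 9
  -> s = B^a = 9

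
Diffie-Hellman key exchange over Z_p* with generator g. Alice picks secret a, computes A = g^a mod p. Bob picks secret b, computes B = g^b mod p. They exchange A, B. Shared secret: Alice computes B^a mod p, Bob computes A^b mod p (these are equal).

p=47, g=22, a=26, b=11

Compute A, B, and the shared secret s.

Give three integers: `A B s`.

A = 22^26 mod 47  (bits of 26 = 11010)
  bit 0 = 1: r = r^2 * 22 mod 47 = 1^2 * 22 = 1*22 = 22
  bit 1 = 1: r = r^2 * 22 mod 47 = 22^2 * 22 = 14*22 = 26
  bit 2 = 0: r = r^2 mod 47 = 26^2 = 18
  bit 3 = 1: r = r^2 * 22 mod 47 = 18^2 * 22 = 42*22 = 31
  bit 4 = 0: r = r^2 mod 47 = 31^2 = 21
  -> A = 21
B = 22^11 mod 47  (bits of 11 = 1011)
  bit 0 = 1: r = r^2 * 22 mod 47 = 1^2 * 22 = 1*22 = 22
  bit 1 = 0: r = r^2 mod 47 = 22^2 = 14
  bit 2 = 1: r = r^2 * 22 mod 47 = 14^2 * 22 = 8*22 = 35
  bit 3 = 1: r = r^2 * 22 mod 47 = 35^2 * 22 = 3*22 = 19
  -> B = 19
s = B^a = 19^26 mod 47  (bits of 26 = 11010)
  bit 0 = 1: r = r^2 * 19 mod 47 = 1^2 * 19 = 1*19 = 19
  bit 1 = 1: r = r^2 * 19 mod 47 = 19^2 * 19 = 32*19 = 44
  bit 2 = 0: r = r^2 mod 47 = 44^2 = 9
  bit 3 = 1: r = r^2 * 19 mod 47 = 9^2 * 19 = 34*19 = 35
  bit 4 = 0: r = r^2 mod 47 = 35^2 = 3
  -> s = B^a = 3

Answer: 21 19 3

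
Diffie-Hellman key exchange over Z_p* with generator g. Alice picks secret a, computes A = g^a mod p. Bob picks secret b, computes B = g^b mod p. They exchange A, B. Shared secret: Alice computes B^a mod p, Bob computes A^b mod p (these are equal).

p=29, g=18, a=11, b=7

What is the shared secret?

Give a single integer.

Answer: 12

Derivation:
A = 18^11 mod 29  (bits of 11 = 1011)
  bit 0 = 1: r = r^2 * 18 mod 29 = 1^2 * 18 = 1*18 = 18
  bit 1 = 0: r = r^2 mod 29 = 18^2 = 5
  bit 2 = 1: r = r^2 * 18 mod 29 = 5^2 * 18 = 25*18 = 15
  bit 3 = 1: r = r^2 * 18 mod 29 = 15^2 * 18 = 22*18 = 19
  -> A = 19
B = 18^7 mod 29  (bits of 7 = 111)
  bit 0 = 1: r = r^2 * 18 mod 29 = 1^2 * 18 = 1*18 = 18
  bit 1 = 1: r = r^2 * 18 mod 29 = 18^2 * 18 = 5*18 = 3
  bit 2 = 1: r = r^2 * 18 mod 29 = 3^2 * 18 = 9*18 = 17
  -> B = 17
s = B^a = 17^11 mod 29  (bits of 11 = 1011)
  bit 0 = 1: r = r^2 * 17 mod 29 = 1^2 * 17 = 1*17 = 17
  bit 1 = 0: r = r^2 mod 29 = 17^2 = 28
  bit 2 = 1: r = r^2 * 17 mod 29 = 28^2 * 17 = 1*17 = 17
  bit 3 = 1: r = r^2 * 17 mod 29 = 17^2 * 17 = 28*17 = 12
  -> s = B^a = 12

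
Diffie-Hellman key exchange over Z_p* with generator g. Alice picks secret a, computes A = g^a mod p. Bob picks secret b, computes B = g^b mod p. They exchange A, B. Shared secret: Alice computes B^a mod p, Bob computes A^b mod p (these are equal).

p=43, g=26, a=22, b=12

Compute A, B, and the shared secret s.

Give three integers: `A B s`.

Answer: 17 21 21

Derivation:
A = 26^22 mod 43  (bits of 22 = 10110)
  bit 0 = 1: r = r^2 * 26 mod 43 = 1^2 * 26 = 1*26 = 26
  bit 1 = 0: r = r^2 mod 43 = 26^2 = 31
  bit 2 = 1: r = r^2 * 26 mod 43 = 31^2 * 26 = 15*26 = 3
  bit 3 = 1: r = r^2 * 26 mod 43 = 3^2 * 26 = 9*26 = 19
  bit 4 = 0: r = r^2 mod 43 = 19^2 = 17
  -> A = 17
B = 26^12 mod 43  (bits of 12 = 1100)
  bit 0 = 1: r = r^2 * 26 mod 43 = 1^2 * 26 = 1*26 = 26
  bit 1 = 1: r = r^2 * 26 mod 43 = 26^2 * 26 = 31*26 = 32
  bit 2 = 0: r = r^2 mod 43 = 32^2 = 35
  bit 3 = 0: r = r^2 mod 43 = 35^2 = 21
  -> B = 21
s = B^a = 21^22 mod 43  (bits of 22 = 10110)
  bit 0 = 1: r = r^2 * 21 mod 43 = 1^2 * 21 = 1*21 = 21
  bit 1 = 0: r = r^2 mod 43 = 21^2 = 11
  bit 2 = 1: r = r^2 * 21 mod 43 = 11^2 * 21 = 35*21 = 4
  bit 3 = 1: r = r^2 * 21 mod 43 = 4^2 * 21 = 16*21 = 35
  bit 4 = 0: r = r^2 mod 43 = 35^2 = 21
  -> s = B^a = 21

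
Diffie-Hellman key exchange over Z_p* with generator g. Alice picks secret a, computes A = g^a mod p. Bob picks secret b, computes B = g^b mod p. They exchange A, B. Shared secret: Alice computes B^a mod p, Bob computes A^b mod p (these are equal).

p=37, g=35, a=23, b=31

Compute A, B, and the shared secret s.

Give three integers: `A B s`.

Answer: 32 15 13

Derivation:
A = 35^23 mod 37  (bits of 23 = 10111)
  bit 0 = 1: r = r^2 * 35 mod 37 = 1^2 * 35 = 1*35 = 35
  bit 1 = 0: r = r^2 mod 37 = 35^2 = 4
  bit 2 = 1: r = r^2 * 35 mod 37 = 4^2 * 35 = 16*35 = 5
  bit 3 = 1: r = r^2 * 35 mod 37 = 5^2 * 35 = 25*35 = 24
  bit 4 = 1: r = r^2 * 35 mod 37 = 24^2 * 35 = 21*35 = 32
  -> A = 32
B = 35^31 mod 37  (bits of 31 = 11111)
  bit 0 = 1: r = r^2 * 35 mod 37 = 1^2 * 35 = 1*35 = 35
  bit 1 = 1: r = r^2 * 35 mod 37 = 35^2 * 35 = 4*35 = 29
  bit 2 = 1: r = r^2 * 35 mod 37 = 29^2 * 35 = 27*35 = 20
  bit 3 = 1: r = r^2 * 35 mod 37 = 20^2 * 35 = 30*35 = 14
  bit 4 = 1: r = r^2 * 35 mod 37 = 14^2 * 35 = 11*35 = 15
  -> B = 15
s = B^a = 15^23 mod 37  (bits of 23 = 10111)
  bit 0 = 1: r = r^2 * 15 mod 37 = 1^2 * 15 = 1*15 = 15
  bit 1 = 0: r = r^2 mod 37 = 15^2 = 3
  bit 2 = 1: r = r^2 * 15 mod 37 = 3^2 * 15 = 9*15 = 24
  bit 3 = 1: r = r^2 * 15 mod 37 = 24^2 * 15 = 21*15 = 19
  bit 4 = 1: r = r^2 * 15 mod 37 = 19^2 * 15 = 28*15 = 13
  -> s = B^a = 13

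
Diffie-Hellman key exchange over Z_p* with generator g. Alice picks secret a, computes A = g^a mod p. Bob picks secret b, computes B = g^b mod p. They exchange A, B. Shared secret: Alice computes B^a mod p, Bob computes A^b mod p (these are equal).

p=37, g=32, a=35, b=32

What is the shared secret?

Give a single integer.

A = 32^35 mod 37  (bits of 35 = 100011)
  bit 0 = 1: r = r^2 * 32 mod 37 = 1^2 * 32 = 1*32 = 32
  bit 1 = 0: r = r^2 mod 37 = 32^2 = 25
  bit 2 = 0: r = r^2 mod 37 = 25^2 = 33
  bit 3 = 0: r = r^2 mod 37 = 33^2 = 16
  bit 4 = 1: r = r^2 * 32 mod 37 = 16^2 * 32 = 34*32 = 15
  bit 5 = 1: r = r^2 * 32 mod 37 = 15^2 * 32 = 3*32 = 22
  -> A = 22
B = 32^32 mod 37  (bits of 32 = 100000)
  bit 0 = 1: r = r^2 * 32 mod 37 = 1^2 * 32 = 1*32 = 32
  bit 1 = 0: r = r^2 mod 37 = 32^2 = 25
  bit 2 = 0: r = r^2 mod 37 = 25^2 = 33
  bit 3 = 0: r = r^2 mod 37 = 33^2 = 16
  bit 4 = 0: r = r^2 mod 37 = 16^2 = 34
  bit 5 = 0: r = r^2 mod 37 = 34^2 = 9
  -> B = 9
s = B^a = 9^35 mod 37  (bits of 35 = 100011)
  bit 0 = 1: r = r^2 * 9 mod 37 = 1^2 * 9 = 1*9 = 9
  bit 1 = 0: r = r^2 mod 37 = 9^2 = 7
  bit 2 = 0: r = r^2 mod 37 = 7^2 = 12
  bit 3 = 0: r = r^2 mod 37 = 12^2 = 33
  bit 4 = 1: r = r^2 * 9 mod 37 = 33^2 * 9 = 16*9 = 33
  bit 5 = 1: r = r^2 * 9 mod 37 = 33^2 * 9 = 16*9 = 33
  -> s = B^a = 33

Answer: 33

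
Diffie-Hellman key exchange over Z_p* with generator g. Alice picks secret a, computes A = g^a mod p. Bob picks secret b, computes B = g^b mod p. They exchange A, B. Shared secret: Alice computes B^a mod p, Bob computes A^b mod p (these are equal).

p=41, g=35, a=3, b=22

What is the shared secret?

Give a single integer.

A = 35^3 mod 41  (bits of 3 = 11)
  bit 0 = 1: r = r^2 * 35 mod 41 = 1^2 * 35 = 1*35 = 35
  bit 1 = 1: r = r^2 * 35 mod 41 = 35^2 * 35 = 36*35 = 30
  -> A = 30
B = 35^22 mod 41  (bits of 22 = 10110)
  bit 0 = 1: r = r^2 * 35 mod 41 = 1^2 * 35 = 1*35 = 35
  bit 1 = 0: r = r^2 mod 41 = 35^2 = 36
  bit 2 = 1: r = r^2 * 35 mod 41 = 36^2 * 35 = 25*35 = 14
  bit 3 = 1: r = r^2 * 35 mod 41 = 14^2 * 35 = 32*35 = 13
  bit 4 = 0: r = r^2 mod 41 = 13^2 = 5
  -> B = 5
s = B^a = 5^3 mod 41  (bits of 3 = 11)
  bit 0 = 1: r = r^2 * 5 mod 41 = 1^2 * 5 = 1*5 = 5
  bit 1 = 1: r = r^2 * 5 mod 41 = 5^2 * 5 = 25*5 = 2
  -> s = B^a = 2

Answer: 2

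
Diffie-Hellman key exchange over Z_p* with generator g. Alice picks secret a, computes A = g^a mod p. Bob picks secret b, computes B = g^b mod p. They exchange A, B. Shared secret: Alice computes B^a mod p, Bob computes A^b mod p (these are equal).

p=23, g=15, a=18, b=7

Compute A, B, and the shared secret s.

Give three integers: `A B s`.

Answer: 12 11 16

Derivation:
A = 15^18 mod 23  (bits of 18 = 10010)
  bit 0 = 1: r = r^2 * 15 mod 23 = 1^2 * 15 = 1*15 = 15
  bit 1 = 0: r = r^2 mod 23 = 15^2 = 18
  bit 2 = 0: r = r^2 mod 23 = 18^2 = 2
  bit 3 = 1: r = r^2 * 15 mod 23 = 2^2 * 15 = 4*15 = 14
  bit 4 = 0: r = r^2 mod 23 = 14^2 = 12
  -> A = 12
B = 15^7 mod 23  (bits of 7 = 111)
  bit 0 = 1: r = r^2 * 15 mod 23 = 1^2 * 15 = 1*15 = 15
  bit 1 = 1: r = r^2 * 15 mod 23 = 15^2 * 15 = 18*15 = 17
  bit 2 = 1: r = r^2 * 15 mod 23 = 17^2 * 15 = 13*15 = 11
  -> B = 11
s = B^a = 11^18 mod 23  (bits of 18 = 10010)
  bit 0 = 1: r = r^2 * 11 mod 23 = 1^2 * 11 = 1*11 = 11
  bit 1 = 0: r = r^2 mod 23 = 11^2 = 6
  bit 2 = 0: r = r^2 mod 23 = 6^2 = 13
  bit 3 = 1: r = r^2 * 11 mod 23 = 13^2 * 11 = 8*11 = 19
  bit 4 = 0: r = r^2 mod 23 = 19^2 = 16
  -> s = B^a = 16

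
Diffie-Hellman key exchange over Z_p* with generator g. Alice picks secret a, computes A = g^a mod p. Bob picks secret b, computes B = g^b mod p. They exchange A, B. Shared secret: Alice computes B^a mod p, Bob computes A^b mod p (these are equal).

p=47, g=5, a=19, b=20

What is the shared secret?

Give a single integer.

A = 5^19 mod 47  (bits of 19 = 10011)
  bit 0 = 1: r = r^2 * 5 mod 47 = 1^2 * 5 = 1*5 = 5
  bit 1 = 0: r = r^2 mod 47 = 5^2 = 25
  bit 2 = 0: r = r^2 mod 47 = 25^2 = 14
  bit 3 = 1: r = r^2 * 5 mod 47 = 14^2 * 5 = 8*5 = 40
  bit 4 = 1: r = r^2 * 5 mod 47 = 40^2 * 5 = 2*5 = 10
  -> A = 10
B = 5^20 mod 47  (bits of 20 = 10100)
  bit 0 = 1: r = r^2 * 5 mod 47 = 1^2 * 5 = 1*5 = 5
  bit 1 = 0: r = r^2 mod 47 = 5^2 = 25
  bit 2 = 1: r = r^2 * 5 mod 47 = 25^2 * 5 = 14*5 = 23
  bit 3 = 0: r = r^2 mod 47 = 23^2 = 12
  bit 4 = 0: r = r^2 mod 47 = 12^2 = 3
  -> B = 3
s = B^a = 3^19 mod 47  (bits of 19 = 10011)
  bit 0 = 1: r = r^2 * 3 mod 47 = 1^2 * 3 = 1*3 = 3
  bit 1 = 0: r = r^2 mod 47 = 3^2 = 9
  bit 2 = 0: r = r^2 mod 47 = 9^2 = 34
  bit 3 = 1: r = r^2 * 3 mod 47 = 34^2 * 3 = 28*3 = 37
  bit 4 = 1: r = r^2 * 3 mod 47 = 37^2 * 3 = 6*3 = 18
  -> s = B^a = 18

Answer: 18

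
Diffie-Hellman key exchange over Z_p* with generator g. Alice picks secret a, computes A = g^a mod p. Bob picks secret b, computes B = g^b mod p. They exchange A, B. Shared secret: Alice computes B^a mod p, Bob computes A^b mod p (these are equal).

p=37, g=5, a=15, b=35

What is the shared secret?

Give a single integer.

Answer: 23

Derivation:
A = 5^15 mod 37  (bits of 15 = 1111)
  bit 0 = 1: r = r^2 * 5 mod 37 = 1^2 * 5 = 1*5 = 5
  bit 1 = 1: r = r^2 * 5 mod 37 = 5^2 * 5 = 25*5 = 14
  bit 2 = 1: r = r^2 * 5 mod 37 = 14^2 * 5 = 11*5 = 18
  bit 3 = 1: r = r^2 * 5 mod 37 = 18^2 * 5 = 28*5 = 29
  -> A = 29
B = 5^35 mod 37  (bits of 35 = 100011)
  bit 0 = 1: r = r^2 * 5 mod 37 = 1^2 * 5 = 1*5 = 5
  bit 1 = 0: r = r^2 mod 37 = 5^2 = 25
  bit 2 = 0: r = r^2 mod 37 = 25^2 = 33
  bit 3 = 0: r = r^2 mod 37 = 33^2 = 16
  bit 4 = 1: r = r^2 * 5 mod 37 = 16^2 * 5 = 34*5 = 22
  bit 5 = 1: r = r^2 * 5 mod 37 = 22^2 * 5 = 3*5 = 15
  -> B = 15
s = B^a = 15^15 mod 37  (bits of 15 = 1111)
  bit 0 = 1: r = r^2 * 15 mod 37 = 1^2 * 15 = 1*15 = 15
  bit 1 = 1: r = r^2 * 15 mod 37 = 15^2 * 15 = 3*15 = 8
  bit 2 = 1: r = r^2 * 15 mod 37 = 8^2 * 15 = 27*15 = 35
  bit 3 = 1: r = r^2 * 15 mod 37 = 35^2 * 15 = 4*15 = 23
  -> s = B^a = 23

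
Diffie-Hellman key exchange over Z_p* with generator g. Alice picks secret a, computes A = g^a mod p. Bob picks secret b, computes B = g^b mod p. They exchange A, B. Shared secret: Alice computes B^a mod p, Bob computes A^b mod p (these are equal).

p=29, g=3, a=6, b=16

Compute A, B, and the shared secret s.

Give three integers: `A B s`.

A = 3^6 mod 29  (bits of 6 = 110)
  bit 0 = 1: r = r^2 * 3 mod 29 = 1^2 * 3 = 1*3 = 3
  bit 1 = 1: r = r^2 * 3 mod 29 = 3^2 * 3 = 9*3 = 27
  bit 2 = 0: r = r^2 mod 29 = 27^2 = 4
  -> A = 4
B = 3^16 mod 29  (bits of 16 = 10000)
  bit 0 = 1: r = r^2 * 3 mod 29 = 1^2 * 3 = 1*3 = 3
  bit 1 = 0: r = r^2 mod 29 = 3^2 = 9
  bit 2 = 0: r = r^2 mod 29 = 9^2 = 23
  bit 3 = 0: r = r^2 mod 29 = 23^2 = 7
  bit 4 = 0: r = r^2 mod 29 = 7^2 = 20
  -> B = 20
s = B^a = 20^6 mod 29  (bits of 6 = 110)
  bit 0 = 1: r = r^2 * 20 mod 29 = 1^2 * 20 = 1*20 = 20
  bit 1 = 1: r = r^2 * 20 mod 29 = 20^2 * 20 = 23*20 = 25
  bit 2 = 0: r = r^2 mod 29 = 25^2 = 16
  -> s = B^a = 16

Answer: 4 20 16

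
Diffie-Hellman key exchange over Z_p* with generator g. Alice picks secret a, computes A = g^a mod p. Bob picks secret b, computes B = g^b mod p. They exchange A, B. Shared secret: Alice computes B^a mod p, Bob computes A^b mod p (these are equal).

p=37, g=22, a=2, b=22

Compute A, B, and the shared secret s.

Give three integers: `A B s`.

Answer: 3 28 7

Derivation:
A = 22^2 mod 37  (bits of 2 = 10)
  bit 0 = 1: r = r^2 * 22 mod 37 = 1^2 * 22 = 1*22 = 22
  bit 1 = 0: r = r^2 mod 37 = 22^2 = 3
  -> A = 3
B = 22^22 mod 37  (bits of 22 = 10110)
  bit 0 = 1: r = r^2 * 22 mod 37 = 1^2 * 22 = 1*22 = 22
  bit 1 = 0: r = r^2 mod 37 = 22^2 = 3
  bit 2 = 1: r = r^2 * 22 mod 37 = 3^2 * 22 = 9*22 = 13
  bit 3 = 1: r = r^2 * 22 mod 37 = 13^2 * 22 = 21*22 = 18
  bit 4 = 0: r = r^2 mod 37 = 18^2 = 28
  -> B = 28
s = B^a = 28^2 mod 37  (bits of 2 = 10)
  bit 0 = 1: r = r^2 * 28 mod 37 = 1^2 * 28 = 1*28 = 28
  bit 1 = 0: r = r^2 mod 37 = 28^2 = 7
  -> s = B^a = 7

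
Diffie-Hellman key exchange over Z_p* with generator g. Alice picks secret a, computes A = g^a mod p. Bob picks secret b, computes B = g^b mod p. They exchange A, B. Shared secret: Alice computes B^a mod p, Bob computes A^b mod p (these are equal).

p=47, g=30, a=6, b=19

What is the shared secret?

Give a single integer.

Answer: 36

Derivation:
A = 30^6 mod 47  (bits of 6 = 110)
  bit 0 = 1: r = r^2 * 30 mod 47 = 1^2 * 30 = 1*30 = 30
  bit 1 = 1: r = r^2 * 30 mod 47 = 30^2 * 30 = 7*30 = 22
  bit 2 = 0: r = r^2 mod 47 = 22^2 = 14
  -> A = 14
B = 30^19 mod 47  (bits of 19 = 10011)
  bit 0 = 1: r = r^2 * 30 mod 47 = 1^2 * 30 = 1*30 = 30
  bit 1 = 0: r = r^2 mod 47 = 30^2 = 7
  bit 2 = 0: r = r^2 mod 47 = 7^2 = 2
  bit 3 = 1: r = r^2 * 30 mod 47 = 2^2 * 30 = 4*30 = 26
  bit 4 = 1: r = r^2 * 30 mod 47 = 26^2 * 30 = 18*30 = 23
  -> B = 23
s = B^a = 23^6 mod 47  (bits of 6 = 110)
  bit 0 = 1: r = r^2 * 23 mod 47 = 1^2 * 23 = 1*23 = 23
  bit 1 = 1: r = r^2 * 23 mod 47 = 23^2 * 23 = 12*23 = 41
  bit 2 = 0: r = r^2 mod 47 = 41^2 = 36
  -> s = B^a = 36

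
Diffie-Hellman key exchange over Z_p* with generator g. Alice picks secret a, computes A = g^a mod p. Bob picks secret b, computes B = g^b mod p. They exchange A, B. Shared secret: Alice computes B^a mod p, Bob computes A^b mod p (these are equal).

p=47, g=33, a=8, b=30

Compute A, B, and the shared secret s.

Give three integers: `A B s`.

Answer: 7 24 9

Derivation:
A = 33^8 mod 47  (bits of 8 = 1000)
  bit 0 = 1: r = r^2 * 33 mod 47 = 1^2 * 33 = 1*33 = 33
  bit 1 = 0: r = r^2 mod 47 = 33^2 = 8
  bit 2 = 0: r = r^2 mod 47 = 8^2 = 17
  bit 3 = 0: r = r^2 mod 47 = 17^2 = 7
  -> A = 7
B = 33^30 mod 47  (bits of 30 = 11110)
  bit 0 = 1: r = r^2 * 33 mod 47 = 1^2 * 33 = 1*33 = 33
  bit 1 = 1: r = r^2 * 33 mod 47 = 33^2 * 33 = 8*33 = 29
  bit 2 = 1: r = r^2 * 33 mod 47 = 29^2 * 33 = 42*33 = 23
  bit 3 = 1: r = r^2 * 33 mod 47 = 23^2 * 33 = 12*33 = 20
  bit 4 = 0: r = r^2 mod 47 = 20^2 = 24
  -> B = 24
s = B^a = 24^8 mod 47  (bits of 8 = 1000)
  bit 0 = 1: r = r^2 * 24 mod 47 = 1^2 * 24 = 1*24 = 24
  bit 1 = 0: r = r^2 mod 47 = 24^2 = 12
  bit 2 = 0: r = r^2 mod 47 = 12^2 = 3
  bit 3 = 0: r = r^2 mod 47 = 3^2 = 9
  -> s = B^a = 9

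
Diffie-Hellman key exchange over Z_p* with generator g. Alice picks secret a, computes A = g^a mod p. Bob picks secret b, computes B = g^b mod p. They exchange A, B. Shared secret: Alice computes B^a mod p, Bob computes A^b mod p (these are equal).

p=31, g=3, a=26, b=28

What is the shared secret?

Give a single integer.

Answer: 20

Derivation:
A = 3^26 mod 31  (bits of 26 = 11010)
  bit 0 = 1: r = r^2 * 3 mod 31 = 1^2 * 3 = 1*3 = 3
  bit 1 = 1: r = r^2 * 3 mod 31 = 3^2 * 3 = 9*3 = 27
  bit 2 = 0: r = r^2 mod 31 = 27^2 = 16
  bit 3 = 1: r = r^2 * 3 mod 31 = 16^2 * 3 = 8*3 = 24
  bit 4 = 0: r = r^2 mod 31 = 24^2 = 18
  -> A = 18
B = 3^28 mod 31  (bits of 28 = 11100)
  bit 0 = 1: r = r^2 * 3 mod 31 = 1^2 * 3 = 1*3 = 3
  bit 1 = 1: r = r^2 * 3 mod 31 = 3^2 * 3 = 9*3 = 27
  bit 2 = 1: r = r^2 * 3 mod 31 = 27^2 * 3 = 16*3 = 17
  bit 3 = 0: r = r^2 mod 31 = 17^2 = 10
  bit 4 = 0: r = r^2 mod 31 = 10^2 = 7
  -> B = 7
s = B^a = 7^26 mod 31  (bits of 26 = 11010)
  bit 0 = 1: r = r^2 * 7 mod 31 = 1^2 * 7 = 1*7 = 7
  bit 1 = 1: r = r^2 * 7 mod 31 = 7^2 * 7 = 18*7 = 2
  bit 2 = 0: r = r^2 mod 31 = 2^2 = 4
  bit 3 = 1: r = r^2 * 7 mod 31 = 4^2 * 7 = 16*7 = 19
  bit 4 = 0: r = r^2 mod 31 = 19^2 = 20
  -> s = B^a = 20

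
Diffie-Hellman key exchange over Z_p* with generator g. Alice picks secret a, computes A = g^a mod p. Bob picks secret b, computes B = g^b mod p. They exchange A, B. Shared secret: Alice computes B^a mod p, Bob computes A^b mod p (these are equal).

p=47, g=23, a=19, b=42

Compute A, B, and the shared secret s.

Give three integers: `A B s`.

Answer: 31 16 34

Derivation:
A = 23^19 mod 47  (bits of 19 = 10011)
  bit 0 = 1: r = r^2 * 23 mod 47 = 1^2 * 23 = 1*23 = 23
  bit 1 = 0: r = r^2 mod 47 = 23^2 = 12
  bit 2 = 0: r = r^2 mod 47 = 12^2 = 3
  bit 3 = 1: r = r^2 * 23 mod 47 = 3^2 * 23 = 9*23 = 19
  bit 4 = 1: r = r^2 * 23 mod 47 = 19^2 * 23 = 32*23 = 31
  -> A = 31
B = 23^42 mod 47  (bits of 42 = 101010)
  bit 0 = 1: r = r^2 * 23 mod 47 = 1^2 * 23 = 1*23 = 23
  bit 1 = 0: r = r^2 mod 47 = 23^2 = 12
  bit 2 = 1: r = r^2 * 23 mod 47 = 12^2 * 23 = 3*23 = 22
  bit 3 = 0: r = r^2 mod 47 = 22^2 = 14
  bit 4 = 1: r = r^2 * 23 mod 47 = 14^2 * 23 = 8*23 = 43
  bit 5 = 0: r = r^2 mod 47 = 43^2 = 16
  -> B = 16
s = B^a = 16^19 mod 47  (bits of 19 = 10011)
  bit 0 = 1: r = r^2 * 16 mod 47 = 1^2 * 16 = 1*16 = 16
  bit 1 = 0: r = r^2 mod 47 = 16^2 = 21
  bit 2 = 0: r = r^2 mod 47 = 21^2 = 18
  bit 3 = 1: r = r^2 * 16 mod 47 = 18^2 * 16 = 42*16 = 14
  bit 4 = 1: r = r^2 * 16 mod 47 = 14^2 * 16 = 8*16 = 34
  -> s = B^a = 34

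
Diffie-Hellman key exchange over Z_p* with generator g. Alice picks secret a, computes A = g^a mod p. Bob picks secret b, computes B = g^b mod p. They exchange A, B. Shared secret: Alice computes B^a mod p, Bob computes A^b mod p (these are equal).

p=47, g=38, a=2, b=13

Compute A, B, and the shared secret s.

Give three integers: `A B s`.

Answer: 34 20 24

Derivation:
A = 38^2 mod 47  (bits of 2 = 10)
  bit 0 = 1: r = r^2 * 38 mod 47 = 1^2 * 38 = 1*38 = 38
  bit 1 = 0: r = r^2 mod 47 = 38^2 = 34
  -> A = 34
B = 38^13 mod 47  (bits of 13 = 1101)
  bit 0 = 1: r = r^2 * 38 mod 47 = 1^2 * 38 = 1*38 = 38
  bit 1 = 1: r = r^2 * 38 mod 47 = 38^2 * 38 = 34*38 = 23
  bit 2 = 0: r = r^2 mod 47 = 23^2 = 12
  bit 3 = 1: r = r^2 * 38 mod 47 = 12^2 * 38 = 3*38 = 20
  -> B = 20
s = B^a = 20^2 mod 47  (bits of 2 = 10)
  bit 0 = 1: r = r^2 * 20 mod 47 = 1^2 * 20 = 1*20 = 20
  bit 1 = 0: r = r^2 mod 47 = 20^2 = 24
  -> s = B^a = 24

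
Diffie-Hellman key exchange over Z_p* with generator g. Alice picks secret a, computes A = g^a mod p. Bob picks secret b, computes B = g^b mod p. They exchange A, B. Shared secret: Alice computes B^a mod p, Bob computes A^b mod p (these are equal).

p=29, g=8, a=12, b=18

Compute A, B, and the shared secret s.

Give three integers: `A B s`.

A = 8^12 mod 29  (bits of 12 = 1100)
  bit 0 = 1: r = r^2 * 8 mod 29 = 1^2 * 8 = 1*8 = 8
  bit 1 = 1: r = r^2 * 8 mod 29 = 8^2 * 8 = 6*8 = 19
  bit 2 = 0: r = r^2 mod 29 = 19^2 = 13
  bit 3 = 0: r = r^2 mod 29 = 13^2 = 24
  -> A = 24
B = 8^18 mod 29  (bits of 18 = 10010)
  bit 0 = 1: r = r^2 * 8 mod 29 = 1^2 * 8 = 1*8 = 8
  bit 1 = 0: r = r^2 mod 29 = 8^2 = 6
  bit 2 = 0: r = r^2 mod 29 = 6^2 = 7
  bit 3 = 1: r = r^2 * 8 mod 29 = 7^2 * 8 = 20*8 = 15
  bit 4 = 0: r = r^2 mod 29 = 15^2 = 22
  -> B = 22
s = B^a = 22^12 mod 29  (bits of 12 = 1100)
  bit 0 = 1: r = r^2 * 22 mod 29 = 1^2 * 22 = 1*22 = 22
  bit 1 = 1: r = r^2 * 22 mod 29 = 22^2 * 22 = 20*22 = 5
  bit 2 = 0: r = r^2 mod 29 = 5^2 = 25
  bit 3 = 0: r = r^2 mod 29 = 25^2 = 16
  -> s = B^a = 16

Answer: 24 22 16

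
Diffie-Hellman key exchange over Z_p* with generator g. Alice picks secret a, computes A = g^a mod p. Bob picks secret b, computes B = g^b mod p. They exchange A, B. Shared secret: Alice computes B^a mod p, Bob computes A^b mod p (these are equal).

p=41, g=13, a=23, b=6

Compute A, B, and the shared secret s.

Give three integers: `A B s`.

Answer: 17 2 8

Derivation:
A = 13^23 mod 41  (bits of 23 = 10111)
  bit 0 = 1: r = r^2 * 13 mod 41 = 1^2 * 13 = 1*13 = 13
  bit 1 = 0: r = r^2 mod 41 = 13^2 = 5
  bit 2 = 1: r = r^2 * 13 mod 41 = 5^2 * 13 = 25*13 = 38
  bit 3 = 1: r = r^2 * 13 mod 41 = 38^2 * 13 = 9*13 = 35
  bit 4 = 1: r = r^2 * 13 mod 41 = 35^2 * 13 = 36*13 = 17
  -> A = 17
B = 13^6 mod 41  (bits of 6 = 110)
  bit 0 = 1: r = r^2 * 13 mod 41 = 1^2 * 13 = 1*13 = 13
  bit 1 = 1: r = r^2 * 13 mod 41 = 13^2 * 13 = 5*13 = 24
  bit 2 = 0: r = r^2 mod 41 = 24^2 = 2
  -> B = 2
s = B^a = 2^23 mod 41  (bits of 23 = 10111)
  bit 0 = 1: r = r^2 * 2 mod 41 = 1^2 * 2 = 1*2 = 2
  bit 1 = 0: r = r^2 mod 41 = 2^2 = 4
  bit 2 = 1: r = r^2 * 2 mod 41 = 4^2 * 2 = 16*2 = 32
  bit 3 = 1: r = r^2 * 2 mod 41 = 32^2 * 2 = 40*2 = 39
  bit 4 = 1: r = r^2 * 2 mod 41 = 39^2 * 2 = 4*2 = 8
  -> s = B^a = 8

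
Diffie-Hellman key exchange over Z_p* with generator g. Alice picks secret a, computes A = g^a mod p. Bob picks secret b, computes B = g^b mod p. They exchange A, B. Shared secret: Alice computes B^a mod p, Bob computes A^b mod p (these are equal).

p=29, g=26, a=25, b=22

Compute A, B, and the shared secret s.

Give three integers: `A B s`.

A = 26^25 mod 29  (bits of 25 = 11001)
  bit 0 = 1: r = r^2 * 26 mod 29 = 1^2 * 26 = 1*26 = 26
  bit 1 = 1: r = r^2 * 26 mod 29 = 26^2 * 26 = 9*26 = 2
  bit 2 = 0: r = r^2 mod 29 = 2^2 = 4
  bit 3 = 0: r = r^2 mod 29 = 4^2 = 16
  bit 4 = 1: r = r^2 * 26 mod 29 = 16^2 * 26 = 24*26 = 15
  -> A = 15
B = 26^22 mod 29  (bits of 22 = 10110)
  bit 0 = 1: r = r^2 * 26 mod 29 = 1^2 * 26 = 1*26 = 26
  bit 1 = 0: r = r^2 mod 29 = 26^2 = 9
  bit 2 = 1: r = r^2 * 26 mod 29 = 9^2 * 26 = 23*26 = 18
  bit 3 = 1: r = r^2 * 26 mod 29 = 18^2 * 26 = 5*26 = 14
  bit 4 = 0: r = r^2 mod 29 = 14^2 = 22
  -> B = 22
s = B^a = 22^25 mod 29  (bits of 25 = 11001)
  bit 0 = 1: r = r^2 * 22 mod 29 = 1^2 * 22 = 1*22 = 22
  bit 1 = 1: r = r^2 * 22 mod 29 = 22^2 * 22 = 20*22 = 5
  bit 2 = 0: r = r^2 mod 29 = 5^2 = 25
  bit 3 = 0: r = r^2 mod 29 = 25^2 = 16
  bit 4 = 1: r = r^2 * 22 mod 29 = 16^2 * 22 = 24*22 = 6
  -> s = B^a = 6

Answer: 15 22 6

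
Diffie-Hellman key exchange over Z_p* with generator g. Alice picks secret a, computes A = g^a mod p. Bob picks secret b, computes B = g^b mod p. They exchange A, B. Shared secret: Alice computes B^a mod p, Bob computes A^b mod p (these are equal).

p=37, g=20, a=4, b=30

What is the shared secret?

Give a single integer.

Answer: 26

Derivation:
A = 20^4 mod 37  (bits of 4 = 100)
  bit 0 = 1: r = r^2 * 20 mod 37 = 1^2 * 20 = 1*20 = 20
  bit 1 = 0: r = r^2 mod 37 = 20^2 = 30
  bit 2 = 0: r = r^2 mod 37 = 30^2 = 12
  -> A = 12
B = 20^30 mod 37  (bits of 30 = 11110)
  bit 0 = 1: r = r^2 * 20 mod 37 = 1^2 * 20 = 1*20 = 20
  bit 1 = 1: r = r^2 * 20 mod 37 = 20^2 * 20 = 30*20 = 8
  bit 2 = 1: r = r^2 * 20 mod 37 = 8^2 * 20 = 27*20 = 22
  bit 3 = 1: r = r^2 * 20 mod 37 = 22^2 * 20 = 3*20 = 23
  bit 4 = 0: r = r^2 mod 37 = 23^2 = 11
  -> B = 11
s = B^a = 11^4 mod 37  (bits of 4 = 100)
  bit 0 = 1: r = r^2 * 11 mod 37 = 1^2 * 11 = 1*11 = 11
  bit 1 = 0: r = r^2 mod 37 = 11^2 = 10
  bit 2 = 0: r = r^2 mod 37 = 10^2 = 26
  -> s = B^a = 26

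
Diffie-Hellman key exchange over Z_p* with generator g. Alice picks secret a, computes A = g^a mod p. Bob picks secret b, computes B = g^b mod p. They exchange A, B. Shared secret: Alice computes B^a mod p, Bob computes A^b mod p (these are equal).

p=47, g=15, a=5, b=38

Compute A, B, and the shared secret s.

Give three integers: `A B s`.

A = 15^5 mod 47  (bits of 5 = 101)
  bit 0 = 1: r = r^2 * 15 mod 47 = 1^2 * 15 = 1*15 = 15
  bit 1 = 0: r = r^2 mod 47 = 15^2 = 37
  bit 2 = 1: r = r^2 * 15 mod 47 = 37^2 * 15 = 6*15 = 43
  -> A = 43
B = 15^38 mod 47  (bits of 38 = 100110)
  bit 0 = 1: r = r^2 * 15 mod 47 = 1^2 * 15 = 1*15 = 15
  bit 1 = 0: r = r^2 mod 47 = 15^2 = 37
  bit 2 = 0: r = r^2 mod 47 = 37^2 = 6
  bit 3 = 1: r = r^2 * 15 mod 47 = 6^2 * 15 = 36*15 = 23
  bit 4 = 1: r = r^2 * 15 mod 47 = 23^2 * 15 = 12*15 = 39
  bit 5 = 0: r = r^2 mod 47 = 39^2 = 17
  -> B = 17
s = B^a = 17^5 mod 47  (bits of 5 = 101)
  bit 0 = 1: r = r^2 * 17 mod 47 = 1^2 * 17 = 1*17 = 17
  bit 1 = 0: r = r^2 mod 47 = 17^2 = 7
  bit 2 = 1: r = r^2 * 17 mod 47 = 7^2 * 17 = 2*17 = 34
  -> s = B^a = 34

Answer: 43 17 34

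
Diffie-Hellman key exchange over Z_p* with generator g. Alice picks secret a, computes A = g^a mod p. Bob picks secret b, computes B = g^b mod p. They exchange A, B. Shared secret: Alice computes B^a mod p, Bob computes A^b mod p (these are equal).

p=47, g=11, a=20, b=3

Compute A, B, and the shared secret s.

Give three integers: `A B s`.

A = 11^20 mod 47  (bits of 20 = 10100)
  bit 0 = 1: r = r^2 * 11 mod 47 = 1^2 * 11 = 1*11 = 11
  bit 1 = 0: r = r^2 mod 47 = 11^2 = 27
  bit 2 = 1: r = r^2 * 11 mod 47 = 27^2 * 11 = 24*11 = 29
  bit 3 = 0: r = r^2 mod 47 = 29^2 = 42
  bit 4 = 0: r = r^2 mod 47 = 42^2 = 25
  -> A = 25
B = 11^3 mod 47  (bits of 3 = 11)
  bit 0 = 1: r = r^2 * 11 mod 47 = 1^2 * 11 = 1*11 = 11
  bit 1 = 1: r = r^2 * 11 mod 47 = 11^2 * 11 = 27*11 = 15
  -> B = 15
s = B^a = 15^20 mod 47  (bits of 20 = 10100)
  bit 0 = 1: r = r^2 * 15 mod 47 = 1^2 * 15 = 1*15 = 15
  bit 1 = 0: r = r^2 mod 47 = 15^2 = 37
  bit 2 = 1: r = r^2 * 15 mod 47 = 37^2 * 15 = 6*15 = 43
  bit 3 = 0: r = r^2 mod 47 = 43^2 = 16
  bit 4 = 0: r = r^2 mod 47 = 16^2 = 21
  -> s = B^a = 21

Answer: 25 15 21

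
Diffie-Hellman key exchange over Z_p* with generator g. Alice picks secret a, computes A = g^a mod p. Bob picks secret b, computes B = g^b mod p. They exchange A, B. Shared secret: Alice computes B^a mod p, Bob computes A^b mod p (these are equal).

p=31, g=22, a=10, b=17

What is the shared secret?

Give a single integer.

A = 22^10 mod 31  (bits of 10 = 1010)
  bit 0 = 1: r = r^2 * 22 mod 31 = 1^2 * 22 = 1*22 = 22
  bit 1 = 0: r = r^2 mod 31 = 22^2 = 19
  bit 2 = 1: r = r^2 * 22 mod 31 = 19^2 * 22 = 20*22 = 6
  bit 3 = 0: r = r^2 mod 31 = 6^2 = 5
  -> A = 5
B = 22^17 mod 31  (bits of 17 = 10001)
  bit 0 = 1: r = r^2 * 22 mod 31 = 1^2 * 22 = 1*22 = 22
  bit 1 = 0: r = r^2 mod 31 = 22^2 = 19
  bit 2 = 0: r = r^2 mod 31 = 19^2 = 20
  bit 3 = 0: r = r^2 mod 31 = 20^2 = 28
  bit 4 = 1: r = r^2 * 22 mod 31 = 28^2 * 22 = 9*22 = 12
  -> B = 12
s = B^a = 12^10 mod 31  (bits of 10 = 1010)
  bit 0 = 1: r = r^2 * 12 mod 31 = 1^2 * 12 = 1*12 = 12
  bit 1 = 0: r = r^2 mod 31 = 12^2 = 20
  bit 2 = 1: r = r^2 * 12 mod 31 = 20^2 * 12 = 28*12 = 26
  bit 3 = 0: r = r^2 mod 31 = 26^2 = 25
  -> s = B^a = 25

Answer: 25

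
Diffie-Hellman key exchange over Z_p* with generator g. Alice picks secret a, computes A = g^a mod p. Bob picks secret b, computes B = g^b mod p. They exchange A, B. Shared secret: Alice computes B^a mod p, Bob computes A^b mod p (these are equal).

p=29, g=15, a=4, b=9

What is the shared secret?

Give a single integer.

Answer: 23

Derivation:
A = 15^4 mod 29  (bits of 4 = 100)
  bit 0 = 1: r = r^2 * 15 mod 29 = 1^2 * 15 = 1*15 = 15
  bit 1 = 0: r = r^2 mod 29 = 15^2 = 22
  bit 2 = 0: r = r^2 mod 29 = 22^2 = 20
  -> A = 20
B = 15^9 mod 29  (bits of 9 = 1001)
  bit 0 = 1: r = r^2 * 15 mod 29 = 1^2 * 15 = 1*15 = 15
  bit 1 = 0: r = r^2 mod 29 = 15^2 = 22
  bit 2 = 0: r = r^2 mod 29 = 22^2 = 20
  bit 3 = 1: r = r^2 * 15 mod 29 = 20^2 * 15 = 23*15 = 26
  -> B = 26
s = B^a = 26^4 mod 29  (bits of 4 = 100)
  bit 0 = 1: r = r^2 * 26 mod 29 = 1^2 * 26 = 1*26 = 26
  bit 1 = 0: r = r^2 mod 29 = 26^2 = 9
  bit 2 = 0: r = r^2 mod 29 = 9^2 = 23
  -> s = B^a = 23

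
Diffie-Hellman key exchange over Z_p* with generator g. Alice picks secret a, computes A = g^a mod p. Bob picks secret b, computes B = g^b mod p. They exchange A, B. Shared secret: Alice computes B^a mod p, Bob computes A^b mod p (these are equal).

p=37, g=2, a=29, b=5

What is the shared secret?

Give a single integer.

A = 2^29 mod 37  (bits of 29 = 11101)
  bit 0 = 1: r = r^2 * 2 mod 37 = 1^2 * 2 = 1*2 = 2
  bit 1 = 1: r = r^2 * 2 mod 37 = 2^2 * 2 = 4*2 = 8
  bit 2 = 1: r = r^2 * 2 mod 37 = 8^2 * 2 = 27*2 = 17
  bit 3 = 0: r = r^2 mod 37 = 17^2 = 30
  bit 4 = 1: r = r^2 * 2 mod 37 = 30^2 * 2 = 12*2 = 24
  -> A = 24
B = 2^5 mod 37  (bits of 5 = 101)
  bit 0 = 1: r = r^2 * 2 mod 37 = 1^2 * 2 = 1*2 = 2
  bit 1 = 0: r = r^2 mod 37 = 2^2 = 4
  bit 2 = 1: r = r^2 * 2 mod 37 = 4^2 * 2 = 16*2 = 32
  -> B = 32
s = B^a = 32^29 mod 37  (bits of 29 = 11101)
  bit 0 = 1: r = r^2 * 32 mod 37 = 1^2 * 32 = 1*32 = 32
  bit 1 = 1: r = r^2 * 32 mod 37 = 32^2 * 32 = 25*32 = 23
  bit 2 = 1: r = r^2 * 32 mod 37 = 23^2 * 32 = 11*32 = 19
  bit 3 = 0: r = r^2 mod 37 = 19^2 = 28
  bit 4 = 1: r = r^2 * 32 mod 37 = 28^2 * 32 = 7*32 = 2
  -> s = B^a = 2

Answer: 2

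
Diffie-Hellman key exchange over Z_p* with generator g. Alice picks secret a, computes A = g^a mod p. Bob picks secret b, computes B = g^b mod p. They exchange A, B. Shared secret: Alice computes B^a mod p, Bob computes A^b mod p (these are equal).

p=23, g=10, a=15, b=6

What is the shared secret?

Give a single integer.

Answer: 8

Derivation:
A = 10^15 mod 23  (bits of 15 = 1111)
  bit 0 = 1: r = r^2 * 10 mod 23 = 1^2 * 10 = 1*10 = 10
  bit 1 = 1: r = r^2 * 10 mod 23 = 10^2 * 10 = 8*10 = 11
  bit 2 = 1: r = r^2 * 10 mod 23 = 11^2 * 10 = 6*10 = 14
  bit 3 = 1: r = r^2 * 10 mod 23 = 14^2 * 10 = 12*10 = 5
  -> A = 5
B = 10^6 mod 23  (bits of 6 = 110)
  bit 0 = 1: r = r^2 * 10 mod 23 = 1^2 * 10 = 1*10 = 10
  bit 1 = 1: r = r^2 * 10 mod 23 = 10^2 * 10 = 8*10 = 11
  bit 2 = 0: r = r^2 mod 23 = 11^2 = 6
  -> B = 6
s = B^a = 6^15 mod 23  (bits of 15 = 1111)
  bit 0 = 1: r = r^2 * 6 mod 23 = 1^2 * 6 = 1*6 = 6
  bit 1 = 1: r = r^2 * 6 mod 23 = 6^2 * 6 = 13*6 = 9
  bit 2 = 1: r = r^2 * 6 mod 23 = 9^2 * 6 = 12*6 = 3
  bit 3 = 1: r = r^2 * 6 mod 23 = 3^2 * 6 = 9*6 = 8
  -> s = B^a = 8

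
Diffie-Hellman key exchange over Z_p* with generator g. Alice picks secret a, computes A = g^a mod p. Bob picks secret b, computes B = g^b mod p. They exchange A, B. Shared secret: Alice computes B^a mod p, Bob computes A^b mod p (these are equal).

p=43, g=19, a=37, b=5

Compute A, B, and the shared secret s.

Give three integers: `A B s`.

Answer: 33 30 18

Derivation:
A = 19^37 mod 43  (bits of 37 = 100101)
  bit 0 = 1: r = r^2 * 19 mod 43 = 1^2 * 19 = 1*19 = 19
  bit 1 = 0: r = r^2 mod 43 = 19^2 = 17
  bit 2 = 0: r = r^2 mod 43 = 17^2 = 31
  bit 3 = 1: r = r^2 * 19 mod 43 = 31^2 * 19 = 15*19 = 27
  bit 4 = 0: r = r^2 mod 43 = 27^2 = 41
  bit 5 = 1: r = r^2 * 19 mod 43 = 41^2 * 19 = 4*19 = 33
  -> A = 33
B = 19^5 mod 43  (bits of 5 = 101)
  bit 0 = 1: r = r^2 * 19 mod 43 = 1^2 * 19 = 1*19 = 19
  bit 1 = 0: r = r^2 mod 43 = 19^2 = 17
  bit 2 = 1: r = r^2 * 19 mod 43 = 17^2 * 19 = 31*19 = 30
  -> B = 30
s = B^a = 30^37 mod 43  (bits of 37 = 100101)
  bit 0 = 1: r = r^2 * 30 mod 43 = 1^2 * 30 = 1*30 = 30
  bit 1 = 0: r = r^2 mod 43 = 30^2 = 40
  bit 2 = 0: r = r^2 mod 43 = 40^2 = 9
  bit 3 = 1: r = r^2 * 30 mod 43 = 9^2 * 30 = 38*30 = 22
  bit 4 = 0: r = r^2 mod 43 = 22^2 = 11
  bit 5 = 1: r = r^2 * 30 mod 43 = 11^2 * 30 = 35*30 = 18
  -> s = B^a = 18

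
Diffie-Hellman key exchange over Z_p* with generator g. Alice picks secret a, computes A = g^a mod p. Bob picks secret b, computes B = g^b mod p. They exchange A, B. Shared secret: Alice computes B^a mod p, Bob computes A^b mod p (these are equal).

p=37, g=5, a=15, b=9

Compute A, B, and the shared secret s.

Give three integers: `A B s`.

A = 5^15 mod 37  (bits of 15 = 1111)
  bit 0 = 1: r = r^2 * 5 mod 37 = 1^2 * 5 = 1*5 = 5
  bit 1 = 1: r = r^2 * 5 mod 37 = 5^2 * 5 = 25*5 = 14
  bit 2 = 1: r = r^2 * 5 mod 37 = 14^2 * 5 = 11*5 = 18
  bit 3 = 1: r = r^2 * 5 mod 37 = 18^2 * 5 = 28*5 = 29
  -> A = 29
B = 5^9 mod 37  (bits of 9 = 1001)
  bit 0 = 1: r = r^2 * 5 mod 37 = 1^2 * 5 = 1*5 = 5
  bit 1 = 0: r = r^2 mod 37 = 5^2 = 25
  bit 2 = 0: r = r^2 mod 37 = 25^2 = 33
  bit 3 = 1: r = r^2 * 5 mod 37 = 33^2 * 5 = 16*5 = 6
  -> B = 6
s = B^a = 6^15 mod 37  (bits of 15 = 1111)
  bit 0 = 1: r = r^2 * 6 mod 37 = 1^2 * 6 = 1*6 = 6
  bit 1 = 1: r = r^2 * 6 mod 37 = 6^2 * 6 = 36*6 = 31
  bit 2 = 1: r = r^2 * 6 mod 37 = 31^2 * 6 = 36*6 = 31
  bit 3 = 1: r = r^2 * 6 mod 37 = 31^2 * 6 = 36*6 = 31
  -> s = B^a = 31

Answer: 29 6 31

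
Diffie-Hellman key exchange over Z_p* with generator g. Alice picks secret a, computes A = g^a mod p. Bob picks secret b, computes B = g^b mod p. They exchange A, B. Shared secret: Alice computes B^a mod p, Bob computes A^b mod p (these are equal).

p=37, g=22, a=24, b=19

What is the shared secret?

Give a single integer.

Answer: 10

Derivation:
A = 22^24 mod 37  (bits of 24 = 11000)
  bit 0 = 1: r = r^2 * 22 mod 37 = 1^2 * 22 = 1*22 = 22
  bit 1 = 1: r = r^2 * 22 mod 37 = 22^2 * 22 = 3*22 = 29
  bit 2 = 0: r = r^2 mod 37 = 29^2 = 27
  bit 3 = 0: r = r^2 mod 37 = 27^2 = 26
  bit 4 = 0: r = r^2 mod 37 = 26^2 = 10
  -> A = 10
B = 22^19 mod 37  (bits of 19 = 10011)
  bit 0 = 1: r = r^2 * 22 mod 37 = 1^2 * 22 = 1*22 = 22
  bit 1 = 0: r = r^2 mod 37 = 22^2 = 3
  bit 2 = 0: r = r^2 mod 37 = 3^2 = 9
  bit 3 = 1: r = r^2 * 22 mod 37 = 9^2 * 22 = 7*22 = 6
  bit 4 = 1: r = r^2 * 22 mod 37 = 6^2 * 22 = 36*22 = 15
  -> B = 15
s = B^a = 15^24 mod 37  (bits of 24 = 11000)
  bit 0 = 1: r = r^2 * 15 mod 37 = 1^2 * 15 = 1*15 = 15
  bit 1 = 1: r = r^2 * 15 mod 37 = 15^2 * 15 = 3*15 = 8
  bit 2 = 0: r = r^2 mod 37 = 8^2 = 27
  bit 3 = 0: r = r^2 mod 37 = 27^2 = 26
  bit 4 = 0: r = r^2 mod 37 = 26^2 = 10
  -> s = B^a = 10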